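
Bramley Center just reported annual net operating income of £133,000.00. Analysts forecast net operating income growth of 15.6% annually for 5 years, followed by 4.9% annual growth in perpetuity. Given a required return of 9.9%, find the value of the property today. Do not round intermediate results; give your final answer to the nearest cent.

£4368916.03

D_1 = 153748.00000
D_2 = 177732.68800
D_3 = 205458.98733
D_4 = 237510.58935
D_5 = 274562.24129
Terminal value at year 5: TV = D_5×(1+g_2)/(r−g_2) = 288015.79111/0.05 = 5760315.82226
P_0 = D_1/(1+r)^1 + D_2/(1+r)^2 + D_3/(1+r)^3 + D_4/(1+r)^4 + D_5/(1+r)^5 + TV/(1+r)^5
    = 139898.08917 + 147153.95003 + 154786.13852 + 162814.17300 + 171258.58416 + 3593005.09567 = 4368916.03055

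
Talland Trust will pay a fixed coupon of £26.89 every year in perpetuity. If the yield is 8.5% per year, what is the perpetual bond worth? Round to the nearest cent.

Level perpetuity: PV = C / r = £26.89 / 0.085 = £316.35

£316.35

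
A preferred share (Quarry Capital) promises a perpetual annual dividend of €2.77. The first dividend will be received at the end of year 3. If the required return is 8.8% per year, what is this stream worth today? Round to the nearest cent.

Value at end of year 2: C / r = €2.77 / 0.088 = €31.4773
Discount to today: PV = €31.4773 / (1 + 0.088)^2 = €31.4773 / 1.183744 = €26.59

€26.59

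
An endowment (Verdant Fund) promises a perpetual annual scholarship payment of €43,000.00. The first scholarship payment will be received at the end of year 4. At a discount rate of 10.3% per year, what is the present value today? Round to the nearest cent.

Value at end of year 3: C / r = €43,000.00 / 0.103 = €417,475.7282
Discount to today: PV = €417,475.7282 / (1 + 0.103)^3 = €417,475.7282 / 1.341920 = €311,103.35

€311103.35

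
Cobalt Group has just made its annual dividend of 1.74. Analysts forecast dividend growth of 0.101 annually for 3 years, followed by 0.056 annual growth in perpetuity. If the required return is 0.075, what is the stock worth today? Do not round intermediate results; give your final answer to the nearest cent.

109.37

D_1 = 1.91574
D_2 = 2.10923
D_3 = 2.32226
Terminal value at year 3: TV = D_3×(1+g_2)/(r−g_2) = 2.45231/0.019 = 129.06887
P_0 = D_1/(1+r)^1 + D_2/(1+r)^2 + D_3/(1+r)^3 + TV/(1+r)^3
    = 1.78208 + 1.82519 + 1.86933 + 103.89535 = 109.37195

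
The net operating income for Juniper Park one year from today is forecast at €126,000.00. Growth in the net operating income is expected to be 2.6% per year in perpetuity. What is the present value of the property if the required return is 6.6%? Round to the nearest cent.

€3150000.00

Growing perpetuity: P = D₁ / (r − g) = €126,000.0000 / (0.066 − 0.026) = €3,150,000.00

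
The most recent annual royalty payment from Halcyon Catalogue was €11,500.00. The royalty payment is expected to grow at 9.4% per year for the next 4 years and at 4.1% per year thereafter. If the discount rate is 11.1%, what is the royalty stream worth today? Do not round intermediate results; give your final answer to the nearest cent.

€205058.73

D_1 = 12581.00000
D_2 = 13763.61400
D_3 = 15057.39372
D_4 = 16472.78873
Terminal value at year 4: TV = D_4×(1+g_2)/(r−g_2) = 17148.17306/0.07 = 244973.90090
P_0 = D_1/(1+r)^1 + D_2/(1+r)^2 + D_3/(1+r)^3 + D_4/(1+r)^4 + TV/(1+r)^4
    = 11324.03240 + 11150.75738 + 10980.13373 + 10812.12088 + 160791.68341 = 205058.72780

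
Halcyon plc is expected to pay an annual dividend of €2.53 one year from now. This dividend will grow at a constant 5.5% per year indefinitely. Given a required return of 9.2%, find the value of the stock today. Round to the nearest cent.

€68.38

Growing perpetuity: P = D₁ / (r − g) = €2.5300 / (0.092 − 0.055) = €68.38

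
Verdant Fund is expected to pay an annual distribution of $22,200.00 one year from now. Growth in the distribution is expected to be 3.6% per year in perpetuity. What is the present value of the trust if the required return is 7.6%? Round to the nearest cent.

$555000.00

Growing perpetuity: P = D₁ / (r − g) = $22,200.0000 / (0.076 − 0.036) = $555,000.00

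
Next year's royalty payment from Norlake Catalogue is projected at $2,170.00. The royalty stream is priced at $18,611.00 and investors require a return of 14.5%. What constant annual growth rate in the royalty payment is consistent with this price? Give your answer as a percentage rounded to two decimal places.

P = D₁/(r−g) ⇒ g = r − D₁/P = 0.145 − $2,170.00/$18,611.00 = 0.028402

2.84%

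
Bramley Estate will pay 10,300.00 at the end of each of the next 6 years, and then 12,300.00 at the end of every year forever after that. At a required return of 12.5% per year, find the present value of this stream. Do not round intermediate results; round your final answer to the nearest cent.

90292.32

PV of 6-year annuity: 10,300.00 × [1 − (1+0.125)^−6] / 0.125 = 41754.53682
Perpetuity value at year 6: 12,300.00 / 0.125 = 98400.00000
PV of perpetuity: 98400.00000 / (1+0.125)^6 = 48537.78613
Total PV = 41754.53682 + 48537.78613 = 90292.32295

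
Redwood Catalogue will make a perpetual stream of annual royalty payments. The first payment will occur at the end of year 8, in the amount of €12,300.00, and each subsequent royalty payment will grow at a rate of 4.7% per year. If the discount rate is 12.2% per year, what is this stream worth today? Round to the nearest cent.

Value at end of year 7: C₁ / (r − g) = €12,300.00 / (0.122 − 0.047) = €164,000.0000
Discount to today: PV = €164,000.0000 / (1 + 0.122)^7 = €164,000.0000 / 2.238463 = €73,264.54

€73264.54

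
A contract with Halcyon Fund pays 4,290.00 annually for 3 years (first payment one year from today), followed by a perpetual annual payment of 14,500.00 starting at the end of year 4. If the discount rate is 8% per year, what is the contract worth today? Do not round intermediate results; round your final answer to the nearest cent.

154937.84

PV of 3-year annuity: 4,290.00 × [1 − (1+0.08)^−3] / 0.08 = 11055.74608
Perpetuity value at year 3: 14,500.00 / 0.08 = 181250.00000
PV of perpetuity: 181250.00000 / (1+0.08)^3 = 143882.09368
Total PV = 11055.74608 + 143882.09368 = 154937.83976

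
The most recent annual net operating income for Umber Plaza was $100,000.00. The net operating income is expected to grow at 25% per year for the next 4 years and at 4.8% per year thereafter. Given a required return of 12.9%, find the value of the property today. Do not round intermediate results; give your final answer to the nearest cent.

D_1 = 125000.00000
D_2 = 156250.00000
D_3 = 195312.50000
D_4 = 244140.62500
Terminal value at year 4: TV = D_4×(1+g_2)/(r−g_2) = 255859.37500/0.081 = 3158757.71605
P_0 = D_1/(1+r)^1 + D_2/(1+r)^2 + D_3/(1+r)^3 + D_4/(1+r)^4 + TV/(1+r)^4
    = 110717.44907 + 122583.53529 + 135721.36325 + 150267.23123 + 1944198.25099 = 2463487.82983

$2463487.83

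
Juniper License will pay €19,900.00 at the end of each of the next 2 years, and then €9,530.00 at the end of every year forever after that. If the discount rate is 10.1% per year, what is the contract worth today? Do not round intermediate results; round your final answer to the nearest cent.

€112329.83

PV of 2-year annuity: €19,900.00 × [1 − (1+0.101)^−2] / 0.101 = 34490.89714
Perpetuity value at year 2: €9,530.00 / 0.101 = 94356.43564
PV of perpetuity: 94356.43564 / (1+0.101)^2 = 77838.93566
Total PV = 34490.89714 + 77838.93566 = 112329.83279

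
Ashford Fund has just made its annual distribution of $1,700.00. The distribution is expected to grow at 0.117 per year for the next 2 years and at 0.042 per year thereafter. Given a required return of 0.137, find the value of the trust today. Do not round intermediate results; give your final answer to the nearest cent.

D_1 = 1898.90000
D_2 = 2121.07130
Terminal value at year 2: TV = D_2×(1+g_2)/(r−g_2) = 2210.15629/0.095 = 23264.80310
P_0 = D_1/(1+r)^1 + D_2/(1+r)^2 + TV/(1+r)^2
    = 1670.09675 + 1640.71949 + 17996.10224 = 21306.91848

$21306.92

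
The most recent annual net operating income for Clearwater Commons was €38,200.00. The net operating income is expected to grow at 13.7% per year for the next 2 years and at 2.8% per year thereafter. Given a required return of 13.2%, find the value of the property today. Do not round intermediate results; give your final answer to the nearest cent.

D_1 = 43433.40000
D_2 = 49383.77580
Terminal value at year 2: TV = D_2×(1+g_2)/(r−g_2) = 50766.52152/0.104 = 488139.63002
P_0 = D_1/(1+r)^1 + D_2/(1+r)^2 + TV/(1+r)^2
    = 38368.72792 + 38538.20110 + 380935.29544 = 457842.22445

€457842.22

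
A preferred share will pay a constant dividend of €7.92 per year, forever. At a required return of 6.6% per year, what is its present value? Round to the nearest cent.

Level perpetuity: PV = C / r = €7.92 / 0.066 = €120.00

€120.00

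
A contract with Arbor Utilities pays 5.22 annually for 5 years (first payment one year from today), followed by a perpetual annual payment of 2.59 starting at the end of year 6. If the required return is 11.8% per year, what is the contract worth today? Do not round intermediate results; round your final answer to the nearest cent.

31.48

PV of 5-year annuity: 5.22 × [1 − (1+0.118)^−5] / 0.118 = 18.91054
Perpetuity value at year 5: 2.59 / 0.118 = 21.94915
PV of perpetuity: 21.94915 / (1+0.118)^5 = 12.56634
Total PV = 18.91054 + 12.56634 = 31.47688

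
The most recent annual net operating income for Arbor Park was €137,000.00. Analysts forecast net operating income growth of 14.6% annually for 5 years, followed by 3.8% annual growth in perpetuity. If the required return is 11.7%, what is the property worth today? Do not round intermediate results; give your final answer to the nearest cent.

D_1 = 157002.00000
D_2 = 179924.29200
D_3 = 206193.23863
D_4 = 236297.45147
D_5 = 270796.87939
Terminal value at year 5: TV = D_5×(1+g_2)/(r−g_2) = 281087.16080/0.079 = 3558065.32663
P_0 = D_1/(1+r)^1 + D_2/(1+r)^2 + D_3/(1+r)^3 + D_4/(1+r)^4 + D_5/(1+r)^5 + TV/(1+r)^5
    = 140556.84870 + 144206.04173 + 147949.97656 + 151791.11293 + 155731.97441 + 2046199.86632 = 2786435.82066

€2786435.82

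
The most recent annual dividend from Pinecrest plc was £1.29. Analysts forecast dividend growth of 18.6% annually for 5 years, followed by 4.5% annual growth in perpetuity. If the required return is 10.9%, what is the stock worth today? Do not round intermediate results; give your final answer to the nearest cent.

£37.39

D_1 = 1.52994
D_2 = 1.81451
D_3 = 2.15201
D_4 = 2.55228
D_5 = 3.02701
Terminal value at year 5: TV = D_5×(1+g_2)/(r−g_2) = 3.16322/0.064 = 49.42532
P_0 = D_1/(1+r)^1 + D_2/(1+r)^2 + D_3/(1+r)^3 + D_4/(1+r)^4 + D_5/(1+r)^5 + TV/(1+r)^5
    = 1.37957 + 1.47535 + 1.57779 + 1.68734 + 1.80449 + 29.46400 = 37.38855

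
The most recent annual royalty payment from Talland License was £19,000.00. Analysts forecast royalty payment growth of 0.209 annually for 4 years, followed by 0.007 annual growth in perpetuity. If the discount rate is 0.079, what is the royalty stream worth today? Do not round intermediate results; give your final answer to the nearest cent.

D_1 = 22971.00000
D_2 = 27771.93900
D_3 = 33576.27425
D_4 = 40593.71557
Terminal value at year 4: TV = D_4×(1+g_2)/(r−g_2) = 40877.87158/0.072 = 567748.21637
P_0 = D_1/(1+r)^1 + D_2/(1+r)^2 + D_3/(1+r)^3 + D_4/(1+r)^4 + TV/(1+r)^4
    = 21289.15663 + 23854.11526 + 26728.10505 + 29948.35867 + 418861.07190 = 520680.80749

£520680.81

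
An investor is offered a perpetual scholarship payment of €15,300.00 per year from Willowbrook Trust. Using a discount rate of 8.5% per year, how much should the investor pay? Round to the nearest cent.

€180000.00

Level perpetuity: PV = C / r = €15,300.00 / 0.085 = €180,000.00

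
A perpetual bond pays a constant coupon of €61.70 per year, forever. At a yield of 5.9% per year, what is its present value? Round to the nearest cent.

€1045.76

Level perpetuity: PV = C / r = €61.70 / 0.059 = €1,045.76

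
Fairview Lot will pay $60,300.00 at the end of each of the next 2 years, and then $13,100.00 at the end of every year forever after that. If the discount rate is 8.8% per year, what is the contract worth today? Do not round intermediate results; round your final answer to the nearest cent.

PV of 2-year annuity: $60,300.00 × [1 − (1+0.088)^−2] / 0.088 = 106362.86224
Perpetuity value at year 2: $13,100.00 / 0.088 = 148863.63636
PV of perpetuity: 148863.63636 / (1+0.088)^2 = 125756.61322
Total PV = 106362.86224 + 125756.61322 = 232119.47546

$232119.48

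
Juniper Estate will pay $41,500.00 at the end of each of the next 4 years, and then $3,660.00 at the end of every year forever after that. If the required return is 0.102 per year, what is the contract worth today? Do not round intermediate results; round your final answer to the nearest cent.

PV of 4-year annuity: $41,500.00 × [1 − (1+0.102)^−4] / 0.102 = 130981.90050
Perpetuity value at year 4: $3,660.00 / 0.102 = 35882.35294
PV of perpetuity: 35882.35294 / (1+0.102)^4 = 24330.69617
Total PV = 130981.90050 + 24330.69617 = 155312.59668

$155312.60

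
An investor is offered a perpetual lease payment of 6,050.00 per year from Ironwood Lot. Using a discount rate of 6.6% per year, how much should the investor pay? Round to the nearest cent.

Level perpetuity: PV = C / r = 6,050.00 / 0.066 = 91,666.67

91666.67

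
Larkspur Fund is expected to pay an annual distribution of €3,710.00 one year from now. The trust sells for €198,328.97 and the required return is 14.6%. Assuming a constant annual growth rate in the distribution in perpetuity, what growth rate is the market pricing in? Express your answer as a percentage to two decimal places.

P = D₁/(r−g) ⇒ g = r − D₁/P = 0.146 − €3,710.00/€198,328.97 = 0.127294

12.73%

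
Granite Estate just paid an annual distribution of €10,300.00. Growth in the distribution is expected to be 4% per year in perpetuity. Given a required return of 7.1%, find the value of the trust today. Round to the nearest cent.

D₁ = D₀ × (1 + g) = €10,300.00 × 1.04 = €10,712.0000
Growing perpetuity: P = D₁ / (r − g) = €10,712.0000 / (0.071 − 0.04) = €345,548.39

€345548.39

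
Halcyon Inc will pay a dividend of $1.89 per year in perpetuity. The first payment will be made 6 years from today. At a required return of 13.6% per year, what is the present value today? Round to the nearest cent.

Value at end of year 5: C / r = $1.89 / 0.136 = $13.8971
Discount to today: PV = $13.8971 / (1 + 0.136)^5 = $13.8971 / 1.891872 = $7.35

$7.35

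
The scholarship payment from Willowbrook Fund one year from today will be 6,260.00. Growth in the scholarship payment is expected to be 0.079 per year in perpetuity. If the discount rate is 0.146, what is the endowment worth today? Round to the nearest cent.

93432.84

Growing perpetuity: P = D₁ / (r − g) = 6,260.0000 / (0.146 − 0.079) = 93,432.84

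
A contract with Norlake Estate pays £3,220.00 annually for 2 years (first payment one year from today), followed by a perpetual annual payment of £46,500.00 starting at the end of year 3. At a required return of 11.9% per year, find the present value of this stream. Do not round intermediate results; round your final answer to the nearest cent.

PV of 2-year annuity: £3,220.00 × [1 − (1+0.119)^−2] / 0.119 = 5449.12356
Perpetuity value at year 2: £46,500.00 / 0.119 = 390756.30252
PV of perpetuity: 390756.30252 / (1+0.119)^2 = 312065.54311
Total PV = 5449.12356 + 312065.54311 = 317514.66666

£317514.67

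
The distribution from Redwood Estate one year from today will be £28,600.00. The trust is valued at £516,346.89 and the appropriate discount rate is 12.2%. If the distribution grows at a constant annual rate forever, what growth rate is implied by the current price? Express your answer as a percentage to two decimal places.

P = D₁/(r−g) ⇒ g = r − D₁/P = 0.122 − £28,600.00/£516,346.89 = 0.066611

6.66%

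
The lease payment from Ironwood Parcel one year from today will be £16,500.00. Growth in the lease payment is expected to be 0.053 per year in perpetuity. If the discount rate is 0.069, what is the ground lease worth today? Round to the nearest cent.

Growing perpetuity: P = D₁ / (r − g) = £16,500.0000 / (0.069 − 0.053) = £1,031,250.00

£1031250.00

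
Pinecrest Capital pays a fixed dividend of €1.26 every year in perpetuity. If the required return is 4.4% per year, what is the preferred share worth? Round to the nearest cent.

€28.64

Level perpetuity: PV = C / r = €1.26 / 0.044 = €28.64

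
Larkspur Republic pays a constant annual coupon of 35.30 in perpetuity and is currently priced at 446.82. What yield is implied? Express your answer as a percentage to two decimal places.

7.90%

P = C/r ⇒ r = C/P = 35.30/446.82 = 0.079003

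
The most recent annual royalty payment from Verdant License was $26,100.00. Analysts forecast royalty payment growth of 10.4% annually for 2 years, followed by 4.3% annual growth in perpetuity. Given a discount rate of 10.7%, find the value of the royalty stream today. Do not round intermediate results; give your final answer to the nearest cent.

D_1 = 28814.40000
D_2 = 31811.09760
Terminal value at year 2: TV = D_2×(1+g_2)/(r−g_2) = 33178.97480/0.064 = 518421.48120
P_0 = D_1/(1+r)^1 + D_2/(1+r)^2 + TV/(1+r)^2
    = 26029.26829 + 25958.72827 + 423046.14978 = 475034.14634

$475034.15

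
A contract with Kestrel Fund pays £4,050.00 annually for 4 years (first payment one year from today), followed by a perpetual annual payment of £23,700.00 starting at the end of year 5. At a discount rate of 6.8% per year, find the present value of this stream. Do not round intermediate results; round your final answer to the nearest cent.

£281669.09

PV of 4-year annuity: £4,050.00 × [1 − (1+0.068)^−4] / 0.068 = 13780.37186
Perpetuity value at year 4: £23,700.00 / 0.068 = 348529.41176
PV of perpetuity: 348529.41176 / (1+0.068)^4 = 267888.71716
Total PV = 13780.37186 + 267888.71716 = 281669.08902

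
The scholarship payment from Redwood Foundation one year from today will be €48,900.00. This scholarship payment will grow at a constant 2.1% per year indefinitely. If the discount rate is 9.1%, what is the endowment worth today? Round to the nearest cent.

€698571.43

Growing perpetuity: P = D₁ / (r − g) = €48,900.0000 / (0.091 − 0.021) = €698,571.43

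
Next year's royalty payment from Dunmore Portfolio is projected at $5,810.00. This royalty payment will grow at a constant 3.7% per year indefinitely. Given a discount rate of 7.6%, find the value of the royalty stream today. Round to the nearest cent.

Growing perpetuity: P = D₁ / (r − g) = $5,810.0000 / (0.076 − 0.037) = $148,974.36

$148974.36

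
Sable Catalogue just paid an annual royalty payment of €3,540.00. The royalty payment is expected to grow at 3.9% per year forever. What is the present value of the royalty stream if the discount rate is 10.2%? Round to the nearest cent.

D₁ = D₀ × (1 + g) = €3,540.00 × 1.039 = €3,678.0600
Growing perpetuity: P = D₁ / (r − g) = €3,678.0600 / (0.102 − 0.039) = €58,381.90

€58381.90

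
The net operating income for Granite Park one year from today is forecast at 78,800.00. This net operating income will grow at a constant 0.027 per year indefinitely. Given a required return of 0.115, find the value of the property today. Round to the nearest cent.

Growing perpetuity: P = D₁ / (r − g) = 78,800.0000 / (0.115 − 0.027) = 895,454.55

895454.55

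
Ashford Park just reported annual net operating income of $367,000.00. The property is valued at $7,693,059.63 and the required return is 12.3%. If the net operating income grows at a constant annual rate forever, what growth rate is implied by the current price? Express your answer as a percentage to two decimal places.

7.19%

P = D₀(1+g)/(r−g) ⇒ P(r−g) = D₀(1+g) ⇒ g(P+D₀) = P·r − D₀
g = (P·r − D₀)/(P + D₀) = ($7,693,059.63×0.123 − $367,000.00) / ($7,693,059.63 + $367,000.00) = 0.071866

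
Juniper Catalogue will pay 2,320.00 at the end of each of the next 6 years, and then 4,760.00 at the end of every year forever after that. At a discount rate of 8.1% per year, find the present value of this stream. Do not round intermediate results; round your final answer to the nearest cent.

PV of 6-year annuity: 2,320.00 × [1 − (1+0.081)^−6] / 0.081 = 10692.62216
Perpetuity value at year 6: 4,760.00 / 0.081 = 58765.43210
PV of perpetuity: 58765.43210 / (1+0.081)^6 = 36827.12112
Total PV = 10692.62216 + 36827.12112 = 47519.74328

47519.74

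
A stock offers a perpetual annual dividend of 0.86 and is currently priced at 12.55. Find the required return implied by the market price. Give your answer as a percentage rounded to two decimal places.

6.85%

P = C/r ⇒ r = C/P = 0.86/12.55 = 0.068526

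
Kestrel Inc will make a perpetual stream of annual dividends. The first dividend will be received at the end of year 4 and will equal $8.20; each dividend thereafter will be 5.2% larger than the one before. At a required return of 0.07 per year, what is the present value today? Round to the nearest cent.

Value at end of year 3: C₁ / (r − g) = $8.20 / (0.07 − 0.052) = $455.5556
Discount to today: PV = $455.5556 / (1 + 0.07)^3 = $455.5556 / 1.225043 = $371.87

$371.87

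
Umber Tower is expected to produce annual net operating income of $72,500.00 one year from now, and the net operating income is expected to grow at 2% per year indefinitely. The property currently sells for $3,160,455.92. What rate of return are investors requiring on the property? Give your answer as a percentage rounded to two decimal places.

4.29%

P = D₁/(r − g) ⇒ r = D₁/P + g = $72,500.0000/$3,160,455.92 + 0.02 = 0.022940 + 0.02 = 0.042940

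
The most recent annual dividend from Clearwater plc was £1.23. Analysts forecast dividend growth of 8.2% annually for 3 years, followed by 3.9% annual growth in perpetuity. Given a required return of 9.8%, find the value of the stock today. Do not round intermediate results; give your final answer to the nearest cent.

£24.31

D_1 = 1.33086
D_2 = 1.43999
D_3 = 1.55807
Terminal value at year 3: TV = D_3×(1+g_2)/(r−g_2) = 1.61883/0.059 = 27.43787
P_0 = D_1/(1+r)^1 + D_2/(1+r)^2 + D_3/(1+r)^3 + TV/(1+r)^3
    = 1.21208 + 1.19441 + 1.17701 + 20.72733 = 24.31083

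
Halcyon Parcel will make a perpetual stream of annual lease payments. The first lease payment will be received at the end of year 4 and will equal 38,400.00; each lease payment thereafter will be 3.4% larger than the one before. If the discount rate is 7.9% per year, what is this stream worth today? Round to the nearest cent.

Value at end of year 3: C₁ / (r − g) = 38,400.00 / (0.079 − 0.034) = 853,333.3333
Discount to today: PV = 853,333.3333 / (1 + 0.079)^3 = 853,333.3333 / 1.256216 = 679,288.68

679288.68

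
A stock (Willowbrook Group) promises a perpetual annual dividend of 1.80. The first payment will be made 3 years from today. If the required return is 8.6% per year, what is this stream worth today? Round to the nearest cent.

17.75

Value at end of year 2: C / r = 1.80 / 0.086 = 20.9302
Discount to today: PV = 20.9302 / (1 + 0.086)^2 = 20.9302 / 1.179396 = 17.75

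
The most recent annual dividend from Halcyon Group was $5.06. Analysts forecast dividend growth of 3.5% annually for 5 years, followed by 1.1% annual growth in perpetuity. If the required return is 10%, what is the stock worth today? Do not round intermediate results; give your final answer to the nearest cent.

D_1 = 5.23710
D_2 = 5.42040
D_3 = 5.61011
D_4 = 5.80647
D_5 = 6.00969
Terminal value at year 5: TV = D_5×(1+g_2)/(r−g_2) = 6.07580/0.089 = 68.26741
P_0 = D_1/(1+r)^1 + D_2/(1+r)^2 + D_3/(1+r)^3 + D_4/(1+r)^4 + D_5/(1+r)^5 + TV/(1+r)^5
    = 4.76100 + 4.47967 + 4.21496 + 3.96589 + 3.73155 + 42.38869 = 63.54176

$63.54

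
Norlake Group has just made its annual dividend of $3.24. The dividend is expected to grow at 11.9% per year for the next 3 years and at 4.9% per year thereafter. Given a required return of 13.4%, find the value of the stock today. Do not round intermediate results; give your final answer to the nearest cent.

$47.88

D_1 = 3.62556
D_2 = 4.05700
D_3 = 4.53978
Terminal value at year 3: TV = D_3×(1+g_2)/(r−g_2) = 4.76223/0.085 = 56.02629
P_0 = D_1/(1+r)^1 + D_2/(1+r)^2 + D_3/(1+r)^3 + TV/(1+r)^3
    = 3.19714 + 3.15485 + 3.11312 + 38.41958 = 47.88470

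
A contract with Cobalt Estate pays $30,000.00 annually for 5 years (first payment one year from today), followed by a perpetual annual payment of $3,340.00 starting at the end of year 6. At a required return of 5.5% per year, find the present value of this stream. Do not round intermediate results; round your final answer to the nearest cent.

$174573.06

PV of 5-year annuity: $30,000.00 × [1 − (1+0.055)^−5] / 0.055 = 128108.53427
Perpetuity value at year 5: $3,340.00 / 0.055 = 60727.27273
PV of perpetuity: 60727.27273 / (1+0.055)^5 = 46464.52258
Total PV = 128108.53427 + 46464.52258 = 174573.05685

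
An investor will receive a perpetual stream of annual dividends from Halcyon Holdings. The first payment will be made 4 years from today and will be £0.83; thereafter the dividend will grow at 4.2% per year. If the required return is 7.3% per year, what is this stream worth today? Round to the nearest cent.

Value at end of year 3: C₁ / (r − g) = £0.83 / (0.073 − 0.042) = £26.7742
Discount to today: PV = £26.7742 / (1 + 0.073)^3 = £26.7742 / 1.235376 = £21.67

£21.67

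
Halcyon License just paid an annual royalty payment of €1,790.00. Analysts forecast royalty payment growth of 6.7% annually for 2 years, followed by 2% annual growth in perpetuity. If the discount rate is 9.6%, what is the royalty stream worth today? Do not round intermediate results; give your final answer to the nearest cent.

D_1 = 1909.93000
D_2 = 2037.89531
Terminal value at year 2: TV = D_2×(1+g_2)/(r−g_2) = 2078.65322/0.076 = 27350.70021
P_0 = D_1/(1+r)^1 + D_2/(1+r)^2 + TV/(1+r)^2
    = 1742.63686 + 1696.52694 + 22769.17741 = 26208.34122

€26208.34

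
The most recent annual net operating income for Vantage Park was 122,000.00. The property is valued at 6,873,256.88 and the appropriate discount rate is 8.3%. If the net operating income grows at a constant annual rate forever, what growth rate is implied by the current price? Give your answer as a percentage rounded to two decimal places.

P = D₀(1+g)/(r−g) ⇒ P(r−g) = D₀(1+g) ⇒ g(P+D₀) = P·r − D₀
g = (P·r − D₀)/(P + D₀) = (6,873,256.88×0.083 − 122,000.00) / (6,873,256.88 + 122,000.00) = 0.064112

6.41%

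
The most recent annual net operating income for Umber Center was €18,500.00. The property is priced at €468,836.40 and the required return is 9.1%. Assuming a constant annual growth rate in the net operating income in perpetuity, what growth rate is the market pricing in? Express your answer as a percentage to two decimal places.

P = D₀(1+g)/(r−g) ⇒ P(r−g) = D₀(1+g) ⇒ g(P+D₀) = P·r − D₀
g = (P·r − D₀)/(P + D₀) = (€468,836.40×0.091 − €18,500.00) / (€468,836.40 + €18,500.00) = 0.049584

4.96%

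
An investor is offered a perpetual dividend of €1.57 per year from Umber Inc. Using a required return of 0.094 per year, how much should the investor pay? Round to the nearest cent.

€16.70

Level perpetuity: PV = C / r = €1.57 / 0.094 = €16.70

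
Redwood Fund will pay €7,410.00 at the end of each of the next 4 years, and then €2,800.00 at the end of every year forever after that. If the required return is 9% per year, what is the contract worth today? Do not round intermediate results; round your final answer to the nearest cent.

PV of 4-year annuity: €7,410.00 × [1 − (1+0.09)^−4] / 0.09 = 24006.32429
Perpetuity value at year 4: €2,800.00 / 0.09 = 31111.11111
PV of perpetuity: 31111.11111 / (1+0.09)^4 = 22039.89546
Total PV = 24006.32429 + 22039.89546 = 46046.21974

€46046.22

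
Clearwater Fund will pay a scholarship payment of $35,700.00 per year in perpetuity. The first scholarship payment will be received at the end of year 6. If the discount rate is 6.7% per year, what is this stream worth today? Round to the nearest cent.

Value at end of year 5: C / r = $35,700.00 / 0.067 = $532,835.8209
Discount to today: PV = $532,835.8209 / (1 + 0.067)^5 = $532,835.8209 / 1.383000 = $385,275.43

$385275.43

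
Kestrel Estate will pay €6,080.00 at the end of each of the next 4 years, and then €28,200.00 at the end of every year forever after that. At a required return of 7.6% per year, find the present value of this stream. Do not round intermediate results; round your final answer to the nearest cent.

PV of 4-year annuity: €6,080.00 × [1 − (1+0.076)^−4] / 0.076 = 20318.33897
Perpetuity value at year 4: €28,200.00 / 0.076 = 371052.63158
PV of perpetuity: 371052.63158 / (1+0.076)^4 = 276812.96726
Total PV = 20318.33897 + 276812.96726 = 297131.30623

€297131.31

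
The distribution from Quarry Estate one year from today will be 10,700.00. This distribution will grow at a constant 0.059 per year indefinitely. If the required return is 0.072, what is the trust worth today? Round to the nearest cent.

823076.92

Growing perpetuity: P = D₁ / (r − g) = 10,700.0000 / (0.072 − 0.059) = 823,076.92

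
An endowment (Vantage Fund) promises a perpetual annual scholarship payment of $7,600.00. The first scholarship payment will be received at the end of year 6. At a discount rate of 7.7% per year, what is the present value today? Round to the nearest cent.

$68115.25

Value at end of year 5: C / r = $7,600.00 / 0.077 = $98,701.2987
Discount to today: PV = $98,701.2987 / (1 + 0.077)^5 = $98,701.2987 / 1.449034 = $68,115.25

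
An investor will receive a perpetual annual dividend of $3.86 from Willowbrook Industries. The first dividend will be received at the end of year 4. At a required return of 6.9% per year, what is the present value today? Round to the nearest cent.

Value at end of year 3: C / r = $3.86 / 0.069 = $55.9420
Discount to today: PV = $55.9420 / (1 + 0.069)^3 = $55.9420 / 1.221612 = $45.79

$45.79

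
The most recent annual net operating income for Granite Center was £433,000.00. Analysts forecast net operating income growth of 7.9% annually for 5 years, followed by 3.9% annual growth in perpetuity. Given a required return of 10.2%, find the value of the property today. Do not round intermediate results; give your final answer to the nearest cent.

D_1 = 467207.00000
D_2 = 504116.35300
D_3 = 543941.54489
D_4 = 586912.92693
D_5 = 633279.04816
Terminal value at year 5: TV = D_5×(1+g_2)/(r−g_2) = 657976.93104/0.063 = 10444078.27046
P_0 = D_1/(1+r)^1 + D_2/(1+r)^2 + D_3/(1+r)^3 + D_4/(1+r)^4 + D_5/(1+r)^5 + TV/(1+r)^5
    = 423962.79492 + 415114.20664 + 406450.29852 + 397967.21606 + 389661.18523 + 6426317.00729 = 8459472.70866

£8459472.71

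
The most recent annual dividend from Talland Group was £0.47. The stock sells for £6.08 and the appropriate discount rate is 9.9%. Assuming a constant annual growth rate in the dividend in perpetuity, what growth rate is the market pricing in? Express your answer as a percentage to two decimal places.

2.01%

P = D₀(1+g)/(r−g) ⇒ P(r−g) = D₀(1+g) ⇒ g(P+D₀) = P·r − D₀
g = (P·r − D₀)/(P + D₀) = (£6.08×0.099 − £0.47) / (£6.08 + £0.47) = 0.020140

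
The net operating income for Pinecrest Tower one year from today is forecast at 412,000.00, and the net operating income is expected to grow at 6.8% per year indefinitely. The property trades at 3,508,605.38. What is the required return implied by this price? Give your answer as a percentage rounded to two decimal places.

P = D₁/(r − g) ⇒ r = D₁/P + g = 412,000.0000/3,508,605.38 + 0.068 = 0.117426 + 0.068 = 0.185426

18.54%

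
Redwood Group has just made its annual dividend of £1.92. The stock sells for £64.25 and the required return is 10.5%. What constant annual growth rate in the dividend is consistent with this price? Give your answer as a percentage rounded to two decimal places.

7.29%

P = D₀(1+g)/(r−g) ⇒ P(r−g) = D₀(1+g) ⇒ g(P+D₀) = P·r − D₀
g = (P·r − D₀)/(P + D₀) = (£64.25×0.105 − £1.92) / (£64.25 + £1.92) = 0.072937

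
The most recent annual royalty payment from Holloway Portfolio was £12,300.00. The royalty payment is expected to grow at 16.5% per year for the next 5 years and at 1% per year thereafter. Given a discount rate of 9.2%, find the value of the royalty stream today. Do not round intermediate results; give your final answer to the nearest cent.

D_1 = 14329.50000
D_2 = 16693.86750
D_3 = 19448.35564
D_4 = 22657.33432
D_5 = 26395.79448
Terminal value at year 5: TV = D_5×(1+g_2)/(r−g_2) = 26659.75242/0.082 = 325118.93201
P_0 = D_1/(1+r)^1 + D_2/(1+r)^2 + D_3/(1+r)^3 + D_4/(1+r)^4 + D_5/(1+r)^5 + TV/(1+r)^5
    = 13122.25275 + 13999.47294 + 14935.33514 + 15933.75956 + 16998.92847 + 209377.04578 = 284366.79464

£284366.79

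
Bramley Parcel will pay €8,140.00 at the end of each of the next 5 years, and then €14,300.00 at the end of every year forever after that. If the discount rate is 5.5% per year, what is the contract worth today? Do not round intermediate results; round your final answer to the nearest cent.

€233695.05

PV of 5-year annuity: €8,140.00 × [1 − (1+0.055)^−5] / 0.055 = 34760.11563
Perpetuity value at year 5: €14,300.00 / 0.055 = 260000.00000
PV of perpetuity: 260000.00000 / (1+0.055)^5 = 198934.93200
Total PV = 34760.11563 + 198934.93200 = 233695.04763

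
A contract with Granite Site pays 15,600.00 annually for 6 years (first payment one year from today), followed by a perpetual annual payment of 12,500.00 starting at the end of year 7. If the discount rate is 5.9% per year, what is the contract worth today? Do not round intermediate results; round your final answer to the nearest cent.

227156.12

PV of 6-year annuity: 15,600.00 × [1 − (1+0.059)^−6] / 0.059 = 76951.86720
Perpetuity value at year 6: 12,500.00 / 0.059 = 211864.40678
PV of perpetuity: 211864.40678 / (1+0.059)^6 = 150204.25678
Total PV = 76951.86720 + 150204.25678 = 227156.12398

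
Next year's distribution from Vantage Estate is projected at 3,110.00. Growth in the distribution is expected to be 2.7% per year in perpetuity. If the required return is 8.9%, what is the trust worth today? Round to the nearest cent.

Growing perpetuity: P = D₁ / (r − g) = 3,110.0000 / (0.089 − 0.027) = 50,161.29

50161.29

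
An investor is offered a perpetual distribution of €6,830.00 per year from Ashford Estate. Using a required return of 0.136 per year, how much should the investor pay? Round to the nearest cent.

€50220.59

Level perpetuity: PV = C / r = €6,830.00 / 0.136 = €50,220.59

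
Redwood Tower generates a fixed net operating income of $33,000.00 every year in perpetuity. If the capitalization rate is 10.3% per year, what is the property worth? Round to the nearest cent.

Level perpetuity: PV = C / r = $33,000.00 / 0.103 = $320,388.35

$320388.35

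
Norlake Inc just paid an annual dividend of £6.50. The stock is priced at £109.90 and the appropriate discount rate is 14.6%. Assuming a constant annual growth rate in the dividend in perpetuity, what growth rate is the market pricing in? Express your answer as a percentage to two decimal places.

8.20%

P = D₀(1+g)/(r−g) ⇒ P(r−g) = D₀(1+g) ⇒ g(P+D₀) = P·r − D₀
g = (P·r − D₀)/(P + D₀) = (£109.90×0.146 − £6.50) / (£109.90 + £6.50) = 0.082005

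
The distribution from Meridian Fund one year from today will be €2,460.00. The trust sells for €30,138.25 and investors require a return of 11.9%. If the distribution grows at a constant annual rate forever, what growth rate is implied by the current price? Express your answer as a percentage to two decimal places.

3.74%

P = D₁/(r−g) ⇒ g = r − D₁/P = 0.119 − €2,460.00/€30,138.25 = 0.037376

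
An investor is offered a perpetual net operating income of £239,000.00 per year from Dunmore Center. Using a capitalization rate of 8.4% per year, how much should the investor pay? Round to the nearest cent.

£2845238.10

Level perpetuity: PV = C / r = £239,000.00 / 0.084 = £2,845,238.10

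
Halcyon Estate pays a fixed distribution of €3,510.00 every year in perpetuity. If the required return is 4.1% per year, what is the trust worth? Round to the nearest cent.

€85609.76

Level perpetuity: PV = C / r = €3,510.00 / 0.041 = €85,609.76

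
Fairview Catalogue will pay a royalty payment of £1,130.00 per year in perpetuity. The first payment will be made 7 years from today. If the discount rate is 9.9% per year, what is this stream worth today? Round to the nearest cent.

Value at end of year 6: C / r = £1,130.00 / 0.099 = £11,414.1414
Discount to today: PV = £11,414.1414 / (1 + 0.099)^6 = £11,414.1414 / 1.761920 = £6,478.24

£6478.24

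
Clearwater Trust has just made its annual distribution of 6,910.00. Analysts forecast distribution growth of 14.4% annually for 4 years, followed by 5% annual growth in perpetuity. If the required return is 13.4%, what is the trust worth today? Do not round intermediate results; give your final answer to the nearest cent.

D_1 = 7905.04000
D_2 = 9043.36576
D_3 = 10345.61043
D_4 = 11835.37833
Terminal value at year 4: TV = D_4×(1+g_2)/(r−g_2) = 12427.14725/0.084 = 147942.22914
P_0 = D_1/(1+r)^1 + D_2/(1+r)^2 + D_3/(1+r)^3 + D_4/(1+r)^4 + TV/(1+r)^4
    = 6970.93474 + 7032.40683 + 7094.42100 + 7156.98203 + 89462.27542 = 117717.02003

117717.02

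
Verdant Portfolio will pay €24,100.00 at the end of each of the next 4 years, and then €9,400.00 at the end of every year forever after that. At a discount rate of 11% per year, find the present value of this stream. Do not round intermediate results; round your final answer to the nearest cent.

€131060.50

PV of 4-year annuity: €24,100.00 × [1 − (1+0.11)^−4] / 0.11 = 74768.94112
Perpetuity value at year 4: €9,400.00 / 0.11 = 85454.54545
PV of perpetuity: 85454.54545 / (1+0.11)^4 = 56291.55597
Total PV = 74768.94112 + 56291.55597 = 131060.49709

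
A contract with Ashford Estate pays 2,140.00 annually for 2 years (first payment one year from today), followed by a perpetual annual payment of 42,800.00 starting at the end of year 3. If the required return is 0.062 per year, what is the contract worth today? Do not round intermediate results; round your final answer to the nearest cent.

615985.24

PV of 2-year annuity: 2,140.00 × [1 − (1+0.062)^−2] / 0.062 = 3912.49144
Perpetuity value at year 2: 42,800.00 / 0.062 = 690322.58065
PV of perpetuity: 690322.58065 / (1+0.062)^2 = 612072.75177
Total PV = 3912.49144 + 612072.75177 = 615985.24321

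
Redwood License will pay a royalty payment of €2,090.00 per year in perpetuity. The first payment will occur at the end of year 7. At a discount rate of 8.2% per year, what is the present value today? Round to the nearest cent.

Value at end of year 6: C / r = €2,090.00 / 0.082 = €25,487.8049
Discount to today: PV = €25,487.8049 / (1 + 0.082)^6 = €25,487.8049 / 1.604588 = €15,884.33

€15884.33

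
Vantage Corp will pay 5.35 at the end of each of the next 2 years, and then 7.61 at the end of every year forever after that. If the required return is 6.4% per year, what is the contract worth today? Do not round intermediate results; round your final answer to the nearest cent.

114.79

PV of 2-year annuity: 5.35 × [1 − (1+0.064)^−2] / 0.064 = 9.75394
Perpetuity value at year 2: 7.61 / 0.064 = 118.90625
PV of perpetuity: 118.90625 / (1+0.064)^2 = 105.03195
Total PV = 9.75394 + 105.03195 = 114.78589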